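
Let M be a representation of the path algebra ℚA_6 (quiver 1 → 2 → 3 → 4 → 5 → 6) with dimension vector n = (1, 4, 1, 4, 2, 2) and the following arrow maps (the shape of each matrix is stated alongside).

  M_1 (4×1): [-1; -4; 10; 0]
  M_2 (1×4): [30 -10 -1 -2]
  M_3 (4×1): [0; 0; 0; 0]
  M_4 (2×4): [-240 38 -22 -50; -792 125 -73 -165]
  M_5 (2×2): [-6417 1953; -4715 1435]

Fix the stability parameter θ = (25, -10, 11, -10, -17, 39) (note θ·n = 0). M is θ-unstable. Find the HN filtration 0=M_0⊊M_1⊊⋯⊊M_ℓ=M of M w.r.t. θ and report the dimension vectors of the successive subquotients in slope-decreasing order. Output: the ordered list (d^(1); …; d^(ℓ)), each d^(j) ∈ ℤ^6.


Barcode: M ≅ I[1,2], I[2,2]^2, I[2,3], I[4,4]^2, I[4,5], I[4,6], I[6,6]. HN layers by μ_θ (5 steps, strictly decreasing):
  μ^(1)=39; μ^(2)=11; μ^(3)=15/2; μ^(4)=-10; μ^(5)=-27/2

((0, 0, 0, 0, 0, 2); (0, 0, 1, 0, 0, 0); (1, 1, 0, 0, 0, 0); (0, 3, 0, 2, 0, 0); (0, 0, 0, 2, 2, 0))


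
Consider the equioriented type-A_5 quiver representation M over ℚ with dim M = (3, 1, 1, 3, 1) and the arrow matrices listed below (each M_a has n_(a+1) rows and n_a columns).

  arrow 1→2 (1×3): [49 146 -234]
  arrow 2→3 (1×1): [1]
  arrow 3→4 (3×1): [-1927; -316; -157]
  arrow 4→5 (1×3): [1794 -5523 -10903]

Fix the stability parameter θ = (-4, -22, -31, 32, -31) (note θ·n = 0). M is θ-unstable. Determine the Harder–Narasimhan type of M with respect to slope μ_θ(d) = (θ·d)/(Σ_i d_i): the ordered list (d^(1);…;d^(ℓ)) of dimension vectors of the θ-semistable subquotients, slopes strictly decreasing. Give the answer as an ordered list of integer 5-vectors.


Interval decomposition of M: I[1,1]^2, I[1,5], I[4,4]^2.
HN type (ℓ=4): μ^(1)=32; μ^(2)=1/2; μ^(3)=-4; μ^(4)=-19

((0, 0, 0, 2, 0); (0, 0, 0, 1, 1); (2, 0, 0, 0, 0); (1, 1, 1, 0, 0))


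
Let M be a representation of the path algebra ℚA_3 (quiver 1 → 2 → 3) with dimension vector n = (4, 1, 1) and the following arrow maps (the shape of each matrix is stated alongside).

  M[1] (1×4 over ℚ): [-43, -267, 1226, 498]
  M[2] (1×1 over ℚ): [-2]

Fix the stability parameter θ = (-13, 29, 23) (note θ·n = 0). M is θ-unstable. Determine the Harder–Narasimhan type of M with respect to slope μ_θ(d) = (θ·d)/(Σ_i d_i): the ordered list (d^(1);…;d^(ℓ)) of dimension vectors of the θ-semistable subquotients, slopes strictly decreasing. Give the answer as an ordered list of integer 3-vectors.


Interval decomposition of M: I[1,1]^3, I[1,3].
HN type (ℓ=2): μ^(1)=26; μ^(2)=-13

((0, 1, 1); (4, 0, 0))


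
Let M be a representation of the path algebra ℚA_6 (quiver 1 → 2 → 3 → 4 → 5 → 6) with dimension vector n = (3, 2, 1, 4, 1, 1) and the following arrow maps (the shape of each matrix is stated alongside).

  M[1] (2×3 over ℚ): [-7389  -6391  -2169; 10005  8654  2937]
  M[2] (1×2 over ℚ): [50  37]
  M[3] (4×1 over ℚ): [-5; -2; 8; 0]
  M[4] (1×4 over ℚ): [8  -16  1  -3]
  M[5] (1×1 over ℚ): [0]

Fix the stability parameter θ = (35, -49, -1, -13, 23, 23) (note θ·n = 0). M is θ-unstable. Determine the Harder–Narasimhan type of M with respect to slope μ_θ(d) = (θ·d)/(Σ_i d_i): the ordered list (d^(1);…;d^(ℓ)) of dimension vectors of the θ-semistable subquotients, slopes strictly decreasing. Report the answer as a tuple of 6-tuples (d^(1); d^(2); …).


Interval decomposition of M: I[1,1], I[1,2], I[1,4], I[4,4]^2, I[4,5], I[6,6].
HN type (ℓ=4): μ^(1)=35; μ^(2)=23; μ^(3)=-7; μ^(4)=-13

((1, 0, 0, 0, 0, 0); (0, 0, 0, 0, 1, 1); (2, 2, 1, 1, 0, 0); (0, 0, 0, 3, 0, 0))


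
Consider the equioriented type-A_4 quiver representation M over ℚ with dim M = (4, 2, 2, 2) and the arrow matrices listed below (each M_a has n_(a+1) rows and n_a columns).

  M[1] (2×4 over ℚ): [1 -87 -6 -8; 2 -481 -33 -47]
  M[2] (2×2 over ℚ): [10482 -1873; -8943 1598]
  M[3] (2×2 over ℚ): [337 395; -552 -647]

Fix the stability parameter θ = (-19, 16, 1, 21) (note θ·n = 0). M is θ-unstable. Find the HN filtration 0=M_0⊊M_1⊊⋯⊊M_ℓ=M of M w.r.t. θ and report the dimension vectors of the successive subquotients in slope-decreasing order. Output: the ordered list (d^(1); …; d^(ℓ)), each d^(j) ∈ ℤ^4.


Barcode: M ≅ I[1,1]^2, I[1,4]^2. HN layers by μ_θ (3 steps, strictly decreasing):
  μ^(1)=21; μ^(2)=17/2; μ^(3)=-19

((0, 0, 0, 2); (0, 2, 2, 0); (4, 0, 0, 0))


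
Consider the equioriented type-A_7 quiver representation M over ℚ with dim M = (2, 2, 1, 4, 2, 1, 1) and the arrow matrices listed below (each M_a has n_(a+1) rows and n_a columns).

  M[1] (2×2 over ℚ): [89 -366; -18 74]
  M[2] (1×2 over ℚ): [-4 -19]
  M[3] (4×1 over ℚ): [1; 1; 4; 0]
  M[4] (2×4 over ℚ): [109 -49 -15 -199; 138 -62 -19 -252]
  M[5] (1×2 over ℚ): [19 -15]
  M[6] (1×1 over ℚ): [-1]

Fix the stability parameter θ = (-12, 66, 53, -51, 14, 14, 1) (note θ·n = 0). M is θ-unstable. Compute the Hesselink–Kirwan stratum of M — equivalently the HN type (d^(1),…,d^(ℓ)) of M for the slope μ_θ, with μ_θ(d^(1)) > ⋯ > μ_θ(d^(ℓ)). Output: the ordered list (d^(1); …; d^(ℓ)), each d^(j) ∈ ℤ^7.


Interval decomposition of M: I[1,2], I[1,4], I[4,4], I[4,5], I[4,7].
HN type (ℓ=6): μ^(1)=66; μ^(2)=68/3; μ^(3)=14; μ^(4)=29/3; μ^(5)=-12; μ^(6)=-51

((0, 1, 0, 0, 0, 0, 0); (0, 1, 1, 1, 0, 0, 0); (0, 0, 0, 0, 1, 0, 0); (0, 0, 0, 0, 1, 1, 1); (2, 0, 0, 0, 0, 0, 0); (0, 0, 0, 3, 0, 0, 0))


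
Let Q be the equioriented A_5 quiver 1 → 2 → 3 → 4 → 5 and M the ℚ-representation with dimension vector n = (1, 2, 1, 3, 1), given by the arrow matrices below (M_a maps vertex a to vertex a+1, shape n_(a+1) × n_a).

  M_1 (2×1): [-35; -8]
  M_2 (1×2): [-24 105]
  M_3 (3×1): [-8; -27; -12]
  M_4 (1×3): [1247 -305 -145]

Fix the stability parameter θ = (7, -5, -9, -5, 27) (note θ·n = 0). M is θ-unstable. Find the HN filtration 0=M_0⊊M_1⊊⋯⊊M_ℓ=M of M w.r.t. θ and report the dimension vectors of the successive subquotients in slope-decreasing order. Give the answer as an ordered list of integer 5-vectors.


Interval decomposition of M: I[1,2], I[2,5], I[4,4]^2.
HN type (ℓ=4): μ^(1)=27; μ^(2)=1; μ^(3)=-5; μ^(4)=-7

((0, 0, 0, 0, 1); (1, 1, 0, 0, 0); (0, 0, 0, 3, 0); (0, 1, 1, 0, 0))


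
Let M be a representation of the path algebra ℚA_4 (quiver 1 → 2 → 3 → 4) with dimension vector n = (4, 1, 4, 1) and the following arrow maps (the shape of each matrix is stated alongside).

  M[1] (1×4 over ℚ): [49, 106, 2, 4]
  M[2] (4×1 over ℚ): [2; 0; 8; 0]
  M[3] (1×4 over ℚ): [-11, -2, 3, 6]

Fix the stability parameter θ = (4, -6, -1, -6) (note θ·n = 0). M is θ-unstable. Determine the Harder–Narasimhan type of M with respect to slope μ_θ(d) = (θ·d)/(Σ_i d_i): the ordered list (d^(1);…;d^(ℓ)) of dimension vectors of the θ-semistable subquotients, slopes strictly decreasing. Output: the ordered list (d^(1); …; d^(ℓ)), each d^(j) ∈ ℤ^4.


Interval decomposition of M: I[1,1]^3, I[1,4], I[3,3]^3.
HN type (ℓ=3): μ^(1)=4; μ^(2)=-1; μ^(3)=-9/4

((3, 0, 0, 0); (0, 0, 3, 0); (1, 1, 1, 1))


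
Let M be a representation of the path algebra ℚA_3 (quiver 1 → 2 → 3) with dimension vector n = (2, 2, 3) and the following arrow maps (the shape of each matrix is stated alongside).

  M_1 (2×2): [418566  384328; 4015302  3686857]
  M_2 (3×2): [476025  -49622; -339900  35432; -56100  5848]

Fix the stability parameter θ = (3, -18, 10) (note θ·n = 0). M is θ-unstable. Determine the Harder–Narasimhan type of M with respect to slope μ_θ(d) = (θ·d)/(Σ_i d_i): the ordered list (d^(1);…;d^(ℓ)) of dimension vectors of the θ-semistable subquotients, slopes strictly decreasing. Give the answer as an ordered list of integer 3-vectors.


Interval decomposition of M: I[1,2], I[1,3], I[3,3]^2.
HN type (ℓ=2): μ^(1)=10; μ^(2)=-15/2

((0, 0, 3); (2, 2, 0))


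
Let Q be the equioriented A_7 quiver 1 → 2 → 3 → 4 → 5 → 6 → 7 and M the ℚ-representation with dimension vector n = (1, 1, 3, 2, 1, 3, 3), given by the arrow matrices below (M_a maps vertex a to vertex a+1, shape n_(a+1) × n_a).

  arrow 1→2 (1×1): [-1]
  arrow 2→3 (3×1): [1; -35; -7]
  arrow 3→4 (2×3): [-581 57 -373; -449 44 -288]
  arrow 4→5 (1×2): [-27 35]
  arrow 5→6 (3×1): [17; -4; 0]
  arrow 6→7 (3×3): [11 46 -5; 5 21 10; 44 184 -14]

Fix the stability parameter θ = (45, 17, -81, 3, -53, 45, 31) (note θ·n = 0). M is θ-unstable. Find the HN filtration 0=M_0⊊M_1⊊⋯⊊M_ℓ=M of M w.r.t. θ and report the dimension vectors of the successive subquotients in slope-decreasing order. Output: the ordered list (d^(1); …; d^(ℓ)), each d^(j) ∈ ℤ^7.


Barcode: M ≅ I[1,4], I[3,3], I[3,7], I[6,7]^2. HN layers by μ_θ (5 steps, strictly decreasing):
  μ^(1)=38; μ^(2)=3; μ^(3)=-19/3; μ^(4)=-25; μ^(5)=-81

((0, 0, 0, 0, 0, 3, 3); (0, 0, 0, 1, 0, 0, 0); (1, 1, 1, 0, 0, 0, 0); (0, 0, 0, 1, 1, 0, 0); (0, 0, 2, 0, 0, 0, 0))


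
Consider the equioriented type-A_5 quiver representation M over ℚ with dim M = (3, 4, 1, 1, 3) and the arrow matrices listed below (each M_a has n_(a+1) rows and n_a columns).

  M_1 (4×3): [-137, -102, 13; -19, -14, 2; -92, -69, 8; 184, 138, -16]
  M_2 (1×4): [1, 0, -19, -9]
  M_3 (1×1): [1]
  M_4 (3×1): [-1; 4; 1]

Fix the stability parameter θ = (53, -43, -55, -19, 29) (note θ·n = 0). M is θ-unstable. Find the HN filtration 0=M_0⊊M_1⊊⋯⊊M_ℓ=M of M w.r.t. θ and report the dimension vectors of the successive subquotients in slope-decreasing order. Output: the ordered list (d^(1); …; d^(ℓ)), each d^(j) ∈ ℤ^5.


Interval decomposition of M: I[1,2]^2, I[1,5], I[2,2], I[5,5]^2.
HN type (ℓ=4): μ^(1)=29; μ^(2)=5; μ^(3)=-16; μ^(4)=-43

((0, 0, 0, 0, 3); (2, 2, 0, 0, 0); (1, 1, 1, 1, 0); (0, 1, 0, 0, 0))


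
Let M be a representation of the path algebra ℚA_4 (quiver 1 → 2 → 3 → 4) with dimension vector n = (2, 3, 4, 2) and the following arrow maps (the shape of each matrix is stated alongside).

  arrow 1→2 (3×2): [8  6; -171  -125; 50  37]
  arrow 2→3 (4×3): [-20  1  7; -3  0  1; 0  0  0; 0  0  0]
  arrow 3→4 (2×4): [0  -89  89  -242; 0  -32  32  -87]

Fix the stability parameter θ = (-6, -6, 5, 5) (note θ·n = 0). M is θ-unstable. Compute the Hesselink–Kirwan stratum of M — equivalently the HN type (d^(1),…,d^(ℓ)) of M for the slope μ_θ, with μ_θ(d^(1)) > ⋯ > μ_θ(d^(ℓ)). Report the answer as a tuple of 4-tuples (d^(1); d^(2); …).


Via rank(M_{q-1}∘⋯∘M_p): M ≅ I[1,3], I[1,4], I[2,2], I[3,3], I[3,4].
μ_θ-semistable layers: μ^(1)=5; μ^(2)=-6

((0, 0, 4, 2); (2, 3, 0, 0))


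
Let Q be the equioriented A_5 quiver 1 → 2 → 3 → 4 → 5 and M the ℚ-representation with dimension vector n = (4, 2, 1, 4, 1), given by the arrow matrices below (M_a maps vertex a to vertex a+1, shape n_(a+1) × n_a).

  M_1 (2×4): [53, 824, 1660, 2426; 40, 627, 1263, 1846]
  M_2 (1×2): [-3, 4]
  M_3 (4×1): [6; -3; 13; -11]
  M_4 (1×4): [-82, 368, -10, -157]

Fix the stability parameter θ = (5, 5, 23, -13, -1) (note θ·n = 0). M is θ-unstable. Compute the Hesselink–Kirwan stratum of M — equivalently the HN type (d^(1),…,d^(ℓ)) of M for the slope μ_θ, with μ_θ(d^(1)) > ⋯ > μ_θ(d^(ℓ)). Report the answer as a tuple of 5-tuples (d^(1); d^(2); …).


Via rank(M_{q-1}∘⋯∘M_p): M ≅ I[1,1]^2, I[1,2], I[1,5], I[4,4]^3.
μ_θ-semistable layers: μ^(1)=5; μ^(2)=19/5; μ^(3)=-13

((3, 1, 0, 0, 0); (1, 1, 1, 1, 1); (0, 0, 0, 3, 0))


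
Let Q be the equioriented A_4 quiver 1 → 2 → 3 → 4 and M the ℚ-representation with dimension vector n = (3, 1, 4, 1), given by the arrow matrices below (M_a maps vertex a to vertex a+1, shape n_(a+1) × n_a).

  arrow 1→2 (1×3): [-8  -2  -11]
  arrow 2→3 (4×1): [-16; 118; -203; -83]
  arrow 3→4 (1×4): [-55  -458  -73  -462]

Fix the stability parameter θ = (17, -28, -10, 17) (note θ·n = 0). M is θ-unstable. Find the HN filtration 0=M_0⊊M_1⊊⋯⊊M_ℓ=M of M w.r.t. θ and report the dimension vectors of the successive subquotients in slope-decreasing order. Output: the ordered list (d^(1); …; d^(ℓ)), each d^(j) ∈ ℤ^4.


Barcode: M ≅ I[1,1]^2, I[1,4], I[3,3]^3. HN layers by μ_θ (3 steps, strictly decreasing):
  μ^(1)=17; μ^(2)=-7; μ^(3)=-10

((2, 0, 0, 1); (1, 1, 1, 0); (0, 0, 3, 0))


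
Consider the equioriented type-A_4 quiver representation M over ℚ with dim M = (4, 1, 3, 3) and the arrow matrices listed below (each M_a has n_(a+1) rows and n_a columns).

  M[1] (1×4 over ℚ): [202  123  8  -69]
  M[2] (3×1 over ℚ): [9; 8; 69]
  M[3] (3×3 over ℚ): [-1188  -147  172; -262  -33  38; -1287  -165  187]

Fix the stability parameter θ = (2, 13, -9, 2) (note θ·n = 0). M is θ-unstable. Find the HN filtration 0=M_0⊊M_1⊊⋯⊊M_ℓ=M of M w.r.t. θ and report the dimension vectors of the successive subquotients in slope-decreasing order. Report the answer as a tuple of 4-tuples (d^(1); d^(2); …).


Barcode: M ≅ I[1,1]^3, I[1,3], I[3,4]^2, I[4,4]. HN layers by μ_θ (2 steps, strictly decreasing):
  μ^(1)=2; μ^(2)=-9

((4, 1, 1, 3); (0, 0, 2, 0))


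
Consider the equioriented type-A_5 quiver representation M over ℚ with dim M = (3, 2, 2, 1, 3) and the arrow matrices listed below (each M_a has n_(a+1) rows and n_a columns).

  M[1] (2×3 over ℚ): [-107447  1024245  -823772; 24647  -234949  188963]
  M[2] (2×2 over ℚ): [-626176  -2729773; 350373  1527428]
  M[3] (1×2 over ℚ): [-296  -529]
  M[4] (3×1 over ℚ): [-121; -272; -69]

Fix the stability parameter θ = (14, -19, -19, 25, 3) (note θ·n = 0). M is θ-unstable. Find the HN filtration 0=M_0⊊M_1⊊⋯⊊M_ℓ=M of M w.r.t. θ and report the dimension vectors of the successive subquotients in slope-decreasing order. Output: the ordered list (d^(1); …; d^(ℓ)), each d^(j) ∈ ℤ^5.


Via rank(M_{q-1}∘⋯∘M_p): M ≅ I[1,1], I[1,3], I[1,5], I[5,5]^2.
μ_θ-semistable layers: μ^(1)=14; μ^(2)=3; μ^(3)=-8

((1, 0, 0, 1, 1); (0, 0, 0, 0, 2); (2, 2, 2, 0, 0))


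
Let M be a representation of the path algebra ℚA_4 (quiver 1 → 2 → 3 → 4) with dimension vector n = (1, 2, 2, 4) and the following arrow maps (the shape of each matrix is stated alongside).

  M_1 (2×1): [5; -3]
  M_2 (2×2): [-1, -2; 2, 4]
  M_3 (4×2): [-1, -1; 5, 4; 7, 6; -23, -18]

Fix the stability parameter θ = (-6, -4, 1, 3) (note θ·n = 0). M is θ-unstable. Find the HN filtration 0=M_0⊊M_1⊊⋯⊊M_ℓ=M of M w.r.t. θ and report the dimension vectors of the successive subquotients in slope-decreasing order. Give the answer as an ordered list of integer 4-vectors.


Via rank(M_{q-1}∘⋯∘M_p): M ≅ I[1,4], I[2,2], I[3,4], I[4,4]^2.
μ_θ-semistable layers: μ^(1)=3; μ^(2)=1; μ^(3)=-4; μ^(4)=-6

((0, 0, 0, 4); (0, 0, 2, 0); (0, 2, 0, 0); (1, 0, 0, 0))


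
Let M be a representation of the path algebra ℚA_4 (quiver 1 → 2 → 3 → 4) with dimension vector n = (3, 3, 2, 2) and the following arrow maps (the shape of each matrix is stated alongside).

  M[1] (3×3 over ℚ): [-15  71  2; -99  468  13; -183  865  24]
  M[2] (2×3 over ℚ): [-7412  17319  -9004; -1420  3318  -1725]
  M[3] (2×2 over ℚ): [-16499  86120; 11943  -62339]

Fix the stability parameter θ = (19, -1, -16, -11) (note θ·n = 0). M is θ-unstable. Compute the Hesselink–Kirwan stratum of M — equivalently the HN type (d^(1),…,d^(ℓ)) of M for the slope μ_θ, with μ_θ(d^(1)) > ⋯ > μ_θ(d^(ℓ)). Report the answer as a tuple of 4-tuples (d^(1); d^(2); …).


Barcode: M ≅ I[1,1], I[1,4]^2, I[2,2]. HN layers by μ_θ (3 steps, strictly decreasing):
  μ^(1)=19; μ^(2)=-1; μ^(3)=-9/4

((1, 0, 0, 0); (0, 1, 0, 0); (2, 2, 2, 2))


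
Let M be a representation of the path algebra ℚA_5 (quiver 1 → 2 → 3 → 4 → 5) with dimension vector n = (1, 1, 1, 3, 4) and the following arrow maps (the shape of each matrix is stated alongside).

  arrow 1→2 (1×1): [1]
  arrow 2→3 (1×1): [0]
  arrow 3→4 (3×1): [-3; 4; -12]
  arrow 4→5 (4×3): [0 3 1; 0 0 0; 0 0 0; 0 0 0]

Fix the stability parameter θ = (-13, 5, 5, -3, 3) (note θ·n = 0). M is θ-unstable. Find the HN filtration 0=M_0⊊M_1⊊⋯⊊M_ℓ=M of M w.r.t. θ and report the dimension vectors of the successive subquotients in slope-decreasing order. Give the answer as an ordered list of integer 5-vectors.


Via rank(M_{q-1}∘⋯∘M_p): M ≅ I[1,2], I[3,4], I[4,4], I[4,5], I[5,5]^3.
μ_θ-semistable layers: μ^(1)=5; μ^(2)=3; μ^(3)=1; μ^(4)=-3; μ^(5)=-13

((0, 1, 0, 0, 0); (0, 0, 0, 0, 4); (0, 0, 1, 1, 0); (0, 0, 0, 2, 0); (1, 0, 0, 0, 0))


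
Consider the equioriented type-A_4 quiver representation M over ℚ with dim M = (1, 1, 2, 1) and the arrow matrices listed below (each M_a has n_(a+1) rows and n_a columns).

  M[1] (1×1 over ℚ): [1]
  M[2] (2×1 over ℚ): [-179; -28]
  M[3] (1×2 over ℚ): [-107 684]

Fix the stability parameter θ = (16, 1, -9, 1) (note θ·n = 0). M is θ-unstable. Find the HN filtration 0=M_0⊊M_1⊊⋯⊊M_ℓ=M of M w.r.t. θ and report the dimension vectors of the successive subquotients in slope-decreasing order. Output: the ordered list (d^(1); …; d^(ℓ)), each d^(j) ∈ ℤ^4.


Interval decomposition of M: I[1,4], I[3,3].
HN type (ℓ=2): μ^(1)=9/4; μ^(2)=-9

((1, 1, 1, 1); (0, 0, 1, 0))


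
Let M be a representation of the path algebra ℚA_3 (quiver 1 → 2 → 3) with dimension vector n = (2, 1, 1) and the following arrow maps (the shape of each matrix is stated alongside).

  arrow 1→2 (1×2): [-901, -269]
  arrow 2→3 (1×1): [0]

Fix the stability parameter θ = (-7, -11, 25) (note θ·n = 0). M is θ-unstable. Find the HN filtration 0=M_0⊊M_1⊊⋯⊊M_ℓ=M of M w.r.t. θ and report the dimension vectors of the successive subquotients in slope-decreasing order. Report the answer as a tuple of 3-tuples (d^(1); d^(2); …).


Barcode: M ≅ I[1,1], I[1,2], I[3,3]. HN layers by μ_θ (3 steps, strictly decreasing):
  μ^(1)=25; μ^(2)=-7; μ^(3)=-9

((0, 0, 1); (1, 0, 0); (1, 1, 0))


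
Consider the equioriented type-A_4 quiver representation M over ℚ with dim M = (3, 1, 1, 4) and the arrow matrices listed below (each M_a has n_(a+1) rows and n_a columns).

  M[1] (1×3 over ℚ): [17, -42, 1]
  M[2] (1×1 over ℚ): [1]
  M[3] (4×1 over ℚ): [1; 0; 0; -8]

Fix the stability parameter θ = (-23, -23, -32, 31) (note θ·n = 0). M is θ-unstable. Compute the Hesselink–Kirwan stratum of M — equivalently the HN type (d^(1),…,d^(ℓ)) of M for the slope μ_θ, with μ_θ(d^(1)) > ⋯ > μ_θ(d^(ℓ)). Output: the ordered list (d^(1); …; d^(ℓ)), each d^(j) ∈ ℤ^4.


Via rank(M_{q-1}∘⋯∘M_p): M ≅ I[1,1]^2, I[1,4], I[4,4]^3.
μ_θ-semistable layers: μ^(1)=31; μ^(2)=-23; μ^(3)=-26

((0, 0, 0, 4); (2, 0, 0, 0); (1, 1, 1, 0))


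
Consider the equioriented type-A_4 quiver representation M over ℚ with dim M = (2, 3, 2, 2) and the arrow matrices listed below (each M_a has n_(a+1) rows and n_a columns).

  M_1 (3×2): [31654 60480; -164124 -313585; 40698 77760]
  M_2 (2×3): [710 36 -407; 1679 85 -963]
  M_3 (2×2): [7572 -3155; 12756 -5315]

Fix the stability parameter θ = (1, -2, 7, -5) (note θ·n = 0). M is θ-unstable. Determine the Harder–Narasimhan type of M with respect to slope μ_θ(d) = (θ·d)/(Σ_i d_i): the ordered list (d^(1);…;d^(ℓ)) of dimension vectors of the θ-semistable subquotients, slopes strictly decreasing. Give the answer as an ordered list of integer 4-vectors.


Interval decomposition of M: I[1,3], I[1,4], I[2,2], I[4,4].
HN type (ℓ=5): μ^(1)=7; μ^(2)=1; μ^(3)=-1/2; μ^(4)=-2; μ^(5)=-5

((0, 0, 1, 0); (0, 0, 1, 1); (2, 2, 0, 0); (0, 1, 0, 0); (0, 0, 0, 1))


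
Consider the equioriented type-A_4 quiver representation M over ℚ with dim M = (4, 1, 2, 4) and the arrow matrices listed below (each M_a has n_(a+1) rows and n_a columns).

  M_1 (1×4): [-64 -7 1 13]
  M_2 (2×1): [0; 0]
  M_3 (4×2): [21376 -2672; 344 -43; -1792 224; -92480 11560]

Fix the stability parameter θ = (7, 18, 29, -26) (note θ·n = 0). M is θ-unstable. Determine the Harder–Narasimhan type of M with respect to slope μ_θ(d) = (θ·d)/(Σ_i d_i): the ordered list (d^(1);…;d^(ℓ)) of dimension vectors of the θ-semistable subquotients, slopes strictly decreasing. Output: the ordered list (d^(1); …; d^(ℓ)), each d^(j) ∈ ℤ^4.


Barcode: M ≅ I[1,1]^3, I[1,2], I[3,3], I[3,4], I[4,4]^3. HN layers by μ_θ (5 steps, strictly decreasing):
  μ^(1)=29; μ^(2)=18; μ^(3)=7; μ^(4)=3/2; μ^(5)=-26

((0, 0, 1, 0); (0, 1, 0, 0); (4, 0, 0, 0); (0, 0, 1, 1); (0, 0, 0, 3))


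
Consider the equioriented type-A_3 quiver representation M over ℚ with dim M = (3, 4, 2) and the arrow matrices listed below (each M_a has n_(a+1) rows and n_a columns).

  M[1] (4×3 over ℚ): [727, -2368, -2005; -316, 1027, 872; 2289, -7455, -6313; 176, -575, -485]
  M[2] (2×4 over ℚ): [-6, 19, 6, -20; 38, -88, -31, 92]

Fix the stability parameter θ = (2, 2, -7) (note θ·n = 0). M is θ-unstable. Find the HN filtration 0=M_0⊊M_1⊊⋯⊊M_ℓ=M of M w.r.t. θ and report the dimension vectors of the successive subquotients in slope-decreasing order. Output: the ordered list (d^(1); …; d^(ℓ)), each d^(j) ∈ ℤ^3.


Via rank(M_{q-1}∘⋯∘M_p): M ≅ I[1,2], I[1,3]^2, I[2,2].
μ_θ-semistable layers: μ^(1)=2; μ^(2)=-1

((1, 2, 0); (2, 2, 2))


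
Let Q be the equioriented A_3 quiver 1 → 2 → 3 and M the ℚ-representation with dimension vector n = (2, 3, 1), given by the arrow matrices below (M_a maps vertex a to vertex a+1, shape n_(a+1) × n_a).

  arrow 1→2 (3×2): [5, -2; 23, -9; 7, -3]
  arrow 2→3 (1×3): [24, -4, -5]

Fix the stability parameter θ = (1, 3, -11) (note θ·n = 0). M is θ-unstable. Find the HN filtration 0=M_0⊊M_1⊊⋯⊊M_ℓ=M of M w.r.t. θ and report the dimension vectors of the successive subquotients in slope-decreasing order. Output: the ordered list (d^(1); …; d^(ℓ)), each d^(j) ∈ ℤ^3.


Barcode: M ≅ I[1,2], I[1,3], I[2,2]. HN layers by μ_θ (3 steps, strictly decreasing):
  μ^(1)=3; μ^(2)=1; μ^(3)=-7/3

((0, 2, 0); (1, 0, 0); (1, 1, 1))


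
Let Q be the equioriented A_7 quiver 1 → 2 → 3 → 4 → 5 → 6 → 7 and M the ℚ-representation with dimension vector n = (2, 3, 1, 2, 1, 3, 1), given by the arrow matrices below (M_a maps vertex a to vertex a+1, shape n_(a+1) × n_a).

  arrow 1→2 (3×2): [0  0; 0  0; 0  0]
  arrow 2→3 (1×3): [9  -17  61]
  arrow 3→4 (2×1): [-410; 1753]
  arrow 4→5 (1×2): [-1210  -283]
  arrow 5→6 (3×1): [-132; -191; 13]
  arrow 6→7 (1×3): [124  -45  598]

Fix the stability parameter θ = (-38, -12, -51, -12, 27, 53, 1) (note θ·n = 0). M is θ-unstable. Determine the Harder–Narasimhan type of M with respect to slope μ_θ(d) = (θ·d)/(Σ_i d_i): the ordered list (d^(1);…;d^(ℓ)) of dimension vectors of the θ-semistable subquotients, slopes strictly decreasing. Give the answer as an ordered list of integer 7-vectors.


Barcode: M ≅ I[1,1]^2, I[2,2]^2, I[2,7], I[4,4], I[6,6]^2. HN layers by μ_θ (5 steps, strictly decreasing):
  μ^(1)=53; μ^(2)=27; μ^(3)=-12; μ^(4)=-63/2; μ^(5)=-38

((0, 0, 0, 0, 0, 2, 0); (0, 0, 0, 0, 1, 1, 1); (0, 2, 0, 2, 0, 0, 0); (0, 1, 1, 0, 0, 0, 0); (2, 0, 0, 0, 0, 0, 0))


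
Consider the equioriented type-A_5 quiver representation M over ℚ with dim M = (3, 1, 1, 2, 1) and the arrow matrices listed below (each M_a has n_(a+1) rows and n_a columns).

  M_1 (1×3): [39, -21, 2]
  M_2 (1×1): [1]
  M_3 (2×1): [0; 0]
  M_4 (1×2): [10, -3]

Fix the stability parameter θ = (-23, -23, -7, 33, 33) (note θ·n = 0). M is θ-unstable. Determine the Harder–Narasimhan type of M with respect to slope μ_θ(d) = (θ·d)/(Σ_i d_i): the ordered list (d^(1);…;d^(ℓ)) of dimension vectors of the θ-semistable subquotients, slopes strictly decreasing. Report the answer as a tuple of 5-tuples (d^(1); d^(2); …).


Barcode: M ≅ I[1,1]^2, I[1,3], I[4,4], I[4,5]. HN layers by μ_θ (3 steps, strictly decreasing):
  μ^(1)=33; μ^(2)=-7; μ^(3)=-23

((0, 0, 0, 2, 1); (0, 0, 1, 0, 0); (3, 1, 0, 0, 0))


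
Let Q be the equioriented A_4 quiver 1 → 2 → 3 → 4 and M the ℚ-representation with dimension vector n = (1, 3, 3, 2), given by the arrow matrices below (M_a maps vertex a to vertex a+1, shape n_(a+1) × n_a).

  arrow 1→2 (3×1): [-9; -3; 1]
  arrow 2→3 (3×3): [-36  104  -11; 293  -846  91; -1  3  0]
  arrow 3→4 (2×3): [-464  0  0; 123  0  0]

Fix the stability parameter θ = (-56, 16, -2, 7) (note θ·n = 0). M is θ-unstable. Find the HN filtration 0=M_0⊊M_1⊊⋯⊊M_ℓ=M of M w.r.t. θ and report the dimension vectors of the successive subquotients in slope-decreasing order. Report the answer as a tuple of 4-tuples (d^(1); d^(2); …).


Via rank(M_{q-1}∘⋯∘M_p): M ≅ I[1,4], I[2,3]^2, I[4,4].
μ_θ-semistable layers: μ^(1)=7; μ^(2)=-56

((0, 3, 3, 2); (1, 0, 0, 0))


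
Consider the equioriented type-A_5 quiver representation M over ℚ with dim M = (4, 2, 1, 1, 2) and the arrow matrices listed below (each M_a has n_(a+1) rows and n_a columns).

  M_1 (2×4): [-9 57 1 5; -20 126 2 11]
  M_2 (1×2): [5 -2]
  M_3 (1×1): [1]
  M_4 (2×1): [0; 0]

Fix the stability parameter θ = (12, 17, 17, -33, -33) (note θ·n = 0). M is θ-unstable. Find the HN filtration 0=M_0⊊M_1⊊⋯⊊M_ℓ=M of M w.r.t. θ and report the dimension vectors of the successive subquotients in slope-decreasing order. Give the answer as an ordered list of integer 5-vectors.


Interval decomposition of M: I[1,1]^2, I[1,2], I[1,4], I[5,5]^2.
HN type (ℓ=4): μ^(1)=17; μ^(2)=12; μ^(3)=13/4; μ^(4)=-33

((0, 1, 0, 0, 0); (3, 0, 0, 0, 0); (1, 1, 1, 1, 0); (0, 0, 0, 0, 2))


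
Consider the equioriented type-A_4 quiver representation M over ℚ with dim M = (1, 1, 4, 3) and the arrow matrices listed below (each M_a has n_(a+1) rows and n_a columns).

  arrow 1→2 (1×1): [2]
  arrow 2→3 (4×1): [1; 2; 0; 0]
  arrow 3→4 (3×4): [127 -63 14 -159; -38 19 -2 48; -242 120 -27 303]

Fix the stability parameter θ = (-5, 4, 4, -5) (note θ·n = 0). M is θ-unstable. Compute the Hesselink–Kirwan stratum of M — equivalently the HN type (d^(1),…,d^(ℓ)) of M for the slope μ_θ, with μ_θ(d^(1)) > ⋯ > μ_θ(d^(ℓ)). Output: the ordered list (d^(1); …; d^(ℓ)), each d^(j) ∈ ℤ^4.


Interval decomposition of M: I[1,4], I[3,3], I[3,4]^2.
HN type (ℓ=4): μ^(1)=4; μ^(2)=1; μ^(3)=-1/2; μ^(4)=-5

((0, 0, 1, 0); (0, 1, 1, 1); (0, 0, 2, 2); (1, 0, 0, 0))


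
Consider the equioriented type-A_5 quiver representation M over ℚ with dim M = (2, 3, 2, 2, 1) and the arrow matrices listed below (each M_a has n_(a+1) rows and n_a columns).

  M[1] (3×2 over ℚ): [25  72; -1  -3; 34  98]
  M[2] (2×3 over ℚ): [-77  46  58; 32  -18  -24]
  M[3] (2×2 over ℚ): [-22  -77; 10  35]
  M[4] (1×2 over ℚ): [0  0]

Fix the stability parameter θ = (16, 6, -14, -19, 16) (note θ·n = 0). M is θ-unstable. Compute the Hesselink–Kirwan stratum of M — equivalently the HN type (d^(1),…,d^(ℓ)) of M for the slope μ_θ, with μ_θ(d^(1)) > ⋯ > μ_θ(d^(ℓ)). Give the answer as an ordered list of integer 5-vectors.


Via rank(M_{q-1}∘⋯∘M_p): M ≅ I[1,3], I[1,4], I[2,2], I[4,4], I[5,5].
μ_θ-semistable layers: μ^(1)=16; μ^(2)=6; μ^(3)=8/3; μ^(4)=-11/4; μ^(5)=-19

((0, 0, 0, 0, 1); (0, 1, 0, 0, 0); (1, 1, 1, 0, 0); (1, 1, 1, 1, 0); (0, 0, 0, 1, 0))


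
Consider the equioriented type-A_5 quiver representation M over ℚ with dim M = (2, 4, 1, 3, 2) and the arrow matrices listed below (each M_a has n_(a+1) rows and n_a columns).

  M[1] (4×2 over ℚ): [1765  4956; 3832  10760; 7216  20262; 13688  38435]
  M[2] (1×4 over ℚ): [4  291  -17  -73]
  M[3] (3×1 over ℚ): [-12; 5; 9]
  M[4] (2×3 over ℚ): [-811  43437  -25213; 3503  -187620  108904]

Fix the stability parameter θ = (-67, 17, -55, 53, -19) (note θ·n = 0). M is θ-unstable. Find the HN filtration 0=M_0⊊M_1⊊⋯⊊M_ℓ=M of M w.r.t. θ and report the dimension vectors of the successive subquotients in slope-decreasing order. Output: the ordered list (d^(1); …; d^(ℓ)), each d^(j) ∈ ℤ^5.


Interval decomposition of M: I[1,2], I[1,4], I[2,2]^2, I[4,5]^2.
HN type (ℓ=4): μ^(1)=53; μ^(2)=17; μ^(3)=-19; μ^(4)=-67

((0, 0, 0, 1, 0); (0, 3, 0, 2, 2); (0, 1, 1, 0, 0); (2, 0, 0, 0, 0))


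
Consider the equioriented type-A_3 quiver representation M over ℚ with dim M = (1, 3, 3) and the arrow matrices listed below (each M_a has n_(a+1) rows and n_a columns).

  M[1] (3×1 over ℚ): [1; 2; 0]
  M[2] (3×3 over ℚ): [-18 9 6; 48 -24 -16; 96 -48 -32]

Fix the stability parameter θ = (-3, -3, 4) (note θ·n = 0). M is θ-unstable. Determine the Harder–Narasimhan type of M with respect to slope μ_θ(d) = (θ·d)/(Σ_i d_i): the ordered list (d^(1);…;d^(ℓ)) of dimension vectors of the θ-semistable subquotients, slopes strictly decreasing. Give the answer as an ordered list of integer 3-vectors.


Interval decomposition of M: I[1,2], I[2,2], I[2,3], I[3,3]^2.
HN type (ℓ=2): μ^(1)=4; μ^(2)=-3

((0, 0, 3); (1, 3, 0))


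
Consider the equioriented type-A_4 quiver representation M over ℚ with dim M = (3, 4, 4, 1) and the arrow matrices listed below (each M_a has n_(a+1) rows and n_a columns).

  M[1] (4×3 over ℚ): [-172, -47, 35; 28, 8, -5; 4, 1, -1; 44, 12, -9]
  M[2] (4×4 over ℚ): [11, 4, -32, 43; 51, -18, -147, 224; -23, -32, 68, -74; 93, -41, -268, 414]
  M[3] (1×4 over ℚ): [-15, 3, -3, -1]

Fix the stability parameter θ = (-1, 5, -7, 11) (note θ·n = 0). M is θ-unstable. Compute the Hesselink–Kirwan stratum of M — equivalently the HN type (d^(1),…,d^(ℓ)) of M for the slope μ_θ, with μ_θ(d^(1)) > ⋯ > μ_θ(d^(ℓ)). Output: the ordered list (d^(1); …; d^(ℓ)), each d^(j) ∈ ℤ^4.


Via rank(M_{q-1}∘⋯∘M_p): M ≅ I[1,1], I[1,3], I[1,4], I[2,3]^2.
μ_θ-semistable layers: μ^(1)=11; μ^(2)=-1

((0, 0, 0, 1); (3, 4, 4, 0))


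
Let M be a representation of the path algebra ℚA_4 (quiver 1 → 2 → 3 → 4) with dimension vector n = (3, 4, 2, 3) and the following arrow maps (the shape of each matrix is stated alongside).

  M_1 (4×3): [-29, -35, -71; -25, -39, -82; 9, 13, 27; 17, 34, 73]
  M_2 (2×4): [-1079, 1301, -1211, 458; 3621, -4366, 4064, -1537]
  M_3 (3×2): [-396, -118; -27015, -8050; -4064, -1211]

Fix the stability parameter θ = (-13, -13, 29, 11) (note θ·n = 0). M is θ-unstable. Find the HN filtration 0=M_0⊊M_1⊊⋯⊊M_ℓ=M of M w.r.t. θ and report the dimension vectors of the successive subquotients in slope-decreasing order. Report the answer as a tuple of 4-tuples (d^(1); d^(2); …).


Via rank(M_{q-1}∘⋯∘M_p): M ≅ I[1,2], I[1,4]^2, I[2,2], I[4,4].
μ_θ-semistable layers: μ^(1)=20; μ^(2)=11; μ^(3)=-13

((0, 0, 2, 2); (0, 0, 0, 1); (3, 4, 0, 0))


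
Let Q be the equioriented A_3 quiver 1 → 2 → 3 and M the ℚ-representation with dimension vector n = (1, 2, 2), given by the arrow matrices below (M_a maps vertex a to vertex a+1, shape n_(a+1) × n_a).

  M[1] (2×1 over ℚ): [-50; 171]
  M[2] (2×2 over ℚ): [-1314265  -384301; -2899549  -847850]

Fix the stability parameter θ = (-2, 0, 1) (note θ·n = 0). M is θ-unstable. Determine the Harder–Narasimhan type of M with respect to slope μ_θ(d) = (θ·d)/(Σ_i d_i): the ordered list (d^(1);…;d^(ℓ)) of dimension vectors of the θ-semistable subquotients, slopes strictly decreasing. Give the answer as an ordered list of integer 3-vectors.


Via rank(M_{q-1}∘⋯∘M_p): M ≅ I[1,3], I[2,3].
μ_θ-semistable layers: μ^(1)=1; μ^(2)=0; μ^(3)=-2

((0, 0, 2); (0, 2, 0); (1, 0, 0))


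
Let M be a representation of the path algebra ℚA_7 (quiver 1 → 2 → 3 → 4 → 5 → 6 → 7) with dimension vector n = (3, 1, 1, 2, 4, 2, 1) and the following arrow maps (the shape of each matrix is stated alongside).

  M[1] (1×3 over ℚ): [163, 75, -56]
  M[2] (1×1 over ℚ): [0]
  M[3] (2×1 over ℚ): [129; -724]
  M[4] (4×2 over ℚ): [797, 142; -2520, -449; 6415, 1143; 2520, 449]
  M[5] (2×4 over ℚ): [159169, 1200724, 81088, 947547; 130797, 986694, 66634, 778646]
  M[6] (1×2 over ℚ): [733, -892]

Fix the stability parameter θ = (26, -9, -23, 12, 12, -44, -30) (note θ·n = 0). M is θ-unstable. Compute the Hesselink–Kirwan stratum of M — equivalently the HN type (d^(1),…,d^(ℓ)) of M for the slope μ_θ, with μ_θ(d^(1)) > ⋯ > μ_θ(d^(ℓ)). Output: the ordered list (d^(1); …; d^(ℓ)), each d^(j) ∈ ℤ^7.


Via rank(M_{q-1}∘⋯∘M_p): M ≅ I[1,1]^2, I[1,2], I[3,7], I[4,6], I[5,5]^2.
μ_θ-semistable layers: μ^(1)=26; μ^(2)=12; μ^(3)=17/2; μ^(4)=-20/3; μ^(5)=-25/2; μ^(6)=-23

((2, 0, 0, 0, 0, 0, 0); (0, 0, 0, 0, 2, 0, 0); (1, 1, 0, 0, 0, 0, 0); (0, 0, 0, 1, 1, 1, 0); (0, 0, 0, 1, 1, 1, 1); (0, 0, 1, 0, 0, 0, 0))


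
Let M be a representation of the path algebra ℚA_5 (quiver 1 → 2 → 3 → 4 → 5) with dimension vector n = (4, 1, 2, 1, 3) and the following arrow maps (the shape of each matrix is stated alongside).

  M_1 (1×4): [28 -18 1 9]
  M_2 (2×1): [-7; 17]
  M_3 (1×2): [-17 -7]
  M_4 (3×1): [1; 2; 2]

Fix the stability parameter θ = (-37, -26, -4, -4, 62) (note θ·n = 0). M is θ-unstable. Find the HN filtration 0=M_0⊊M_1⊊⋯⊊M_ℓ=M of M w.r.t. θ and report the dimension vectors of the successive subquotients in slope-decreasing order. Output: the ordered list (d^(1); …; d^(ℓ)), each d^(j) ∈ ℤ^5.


Interval decomposition of M: I[1,1]^3, I[1,3], I[3,5], I[5,5]^2.
HN type (ℓ=4): μ^(1)=62; μ^(2)=-4; μ^(3)=-26; μ^(4)=-37

((0, 0, 0, 0, 3); (0, 0, 2, 1, 0); (0, 1, 0, 0, 0); (4, 0, 0, 0, 0))


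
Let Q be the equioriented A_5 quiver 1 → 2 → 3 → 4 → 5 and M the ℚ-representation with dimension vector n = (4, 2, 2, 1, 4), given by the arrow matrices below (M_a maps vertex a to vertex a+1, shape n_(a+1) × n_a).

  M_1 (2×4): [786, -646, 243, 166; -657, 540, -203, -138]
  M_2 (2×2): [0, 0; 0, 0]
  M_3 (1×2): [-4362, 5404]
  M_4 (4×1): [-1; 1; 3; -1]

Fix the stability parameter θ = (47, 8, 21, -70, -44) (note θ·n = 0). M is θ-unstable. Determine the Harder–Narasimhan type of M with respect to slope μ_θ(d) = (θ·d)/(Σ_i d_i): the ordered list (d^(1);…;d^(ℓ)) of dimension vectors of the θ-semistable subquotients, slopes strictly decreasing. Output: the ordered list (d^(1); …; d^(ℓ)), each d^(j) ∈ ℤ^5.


Via rank(M_{q-1}∘⋯∘M_p): M ≅ I[1,1]^2, I[1,2]^2, I[3,3], I[3,5], I[5,5]^3.
μ_θ-semistable layers: μ^(1)=47; μ^(2)=55/2; μ^(3)=21; μ^(4)=-31; μ^(5)=-44

((2, 0, 0, 0, 0); (2, 2, 0, 0, 0); (0, 0, 1, 0, 0); (0, 0, 1, 1, 1); (0, 0, 0, 0, 3))


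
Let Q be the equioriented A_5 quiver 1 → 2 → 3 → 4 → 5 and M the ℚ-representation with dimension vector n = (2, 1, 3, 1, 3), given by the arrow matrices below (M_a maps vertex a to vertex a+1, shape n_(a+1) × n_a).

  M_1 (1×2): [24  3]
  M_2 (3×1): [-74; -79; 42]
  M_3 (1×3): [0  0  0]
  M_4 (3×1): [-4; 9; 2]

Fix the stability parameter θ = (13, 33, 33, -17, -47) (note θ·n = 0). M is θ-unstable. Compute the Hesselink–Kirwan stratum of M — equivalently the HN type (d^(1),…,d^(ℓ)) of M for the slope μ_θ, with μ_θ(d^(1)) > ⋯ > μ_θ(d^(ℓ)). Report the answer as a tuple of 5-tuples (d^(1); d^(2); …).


Barcode: M ≅ I[1,1], I[1,3], I[3,3]^2, I[4,5], I[5,5]^2. HN layers by μ_θ (4 steps, strictly decreasing):
  μ^(1)=33; μ^(2)=13; μ^(3)=-32; μ^(4)=-47

((0, 1, 3, 0, 0); (2, 0, 0, 0, 0); (0, 0, 0, 1, 1); (0, 0, 0, 0, 2))


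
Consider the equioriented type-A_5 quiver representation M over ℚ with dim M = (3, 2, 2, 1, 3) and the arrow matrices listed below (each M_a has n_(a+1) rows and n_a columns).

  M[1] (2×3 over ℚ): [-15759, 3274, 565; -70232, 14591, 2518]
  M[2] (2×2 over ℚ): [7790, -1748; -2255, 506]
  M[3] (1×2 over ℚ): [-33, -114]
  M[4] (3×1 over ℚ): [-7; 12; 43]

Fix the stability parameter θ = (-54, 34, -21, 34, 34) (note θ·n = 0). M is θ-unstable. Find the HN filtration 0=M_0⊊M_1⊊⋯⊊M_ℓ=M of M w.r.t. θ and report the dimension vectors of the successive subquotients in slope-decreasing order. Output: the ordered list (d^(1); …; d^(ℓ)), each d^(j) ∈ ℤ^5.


Via rank(M_{q-1}∘⋯∘M_p): M ≅ I[1,1], I[1,2], I[1,3], I[3,5], I[5,5]^2.
μ_θ-semistable layers: μ^(1)=34; μ^(2)=13/2; μ^(3)=-21; μ^(4)=-54

((0, 1, 0, 1, 3); (0, 1, 1, 0, 0); (0, 0, 1, 0, 0); (3, 0, 0, 0, 0))


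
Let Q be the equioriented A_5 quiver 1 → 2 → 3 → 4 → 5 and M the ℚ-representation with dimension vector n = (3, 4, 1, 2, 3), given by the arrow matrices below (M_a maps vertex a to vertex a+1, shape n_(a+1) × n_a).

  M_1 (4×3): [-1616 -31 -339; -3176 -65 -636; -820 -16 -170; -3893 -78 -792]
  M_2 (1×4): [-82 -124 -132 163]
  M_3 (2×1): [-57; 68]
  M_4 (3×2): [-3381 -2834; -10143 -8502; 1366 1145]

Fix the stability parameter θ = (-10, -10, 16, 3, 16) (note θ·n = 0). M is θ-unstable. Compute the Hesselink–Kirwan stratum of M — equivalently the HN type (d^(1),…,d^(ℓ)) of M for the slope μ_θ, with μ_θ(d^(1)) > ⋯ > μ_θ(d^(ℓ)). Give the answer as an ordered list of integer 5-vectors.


Interval decomposition of M: I[1,2]^2, I[1,5], I[2,2], I[4,5], I[5,5].
HN type (ℓ=4): μ^(1)=16; μ^(2)=19/2; μ^(3)=3; μ^(4)=-10

((0, 0, 0, 0, 3); (0, 0, 1, 1, 0); (0, 0, 0, 1, 0); (3, 4, 0, 0, 0))


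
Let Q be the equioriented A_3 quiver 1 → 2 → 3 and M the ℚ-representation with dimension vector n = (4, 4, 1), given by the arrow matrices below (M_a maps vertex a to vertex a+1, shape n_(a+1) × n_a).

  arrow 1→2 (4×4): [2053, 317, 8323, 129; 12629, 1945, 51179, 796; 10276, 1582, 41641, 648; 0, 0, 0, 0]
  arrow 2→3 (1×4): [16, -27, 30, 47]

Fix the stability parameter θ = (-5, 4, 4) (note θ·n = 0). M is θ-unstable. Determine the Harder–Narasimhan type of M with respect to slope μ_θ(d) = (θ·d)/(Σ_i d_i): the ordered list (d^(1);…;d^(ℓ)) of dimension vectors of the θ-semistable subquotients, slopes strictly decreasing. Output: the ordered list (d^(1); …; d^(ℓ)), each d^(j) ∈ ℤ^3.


Interval decomposition of M: I[1,1], I[1,2]^2, I[1,3], I[2,2].
HN type (ℓ=2): μ^(1)=4; μ^(2)=-5

((0, 4, 1); (4, 0, 0))


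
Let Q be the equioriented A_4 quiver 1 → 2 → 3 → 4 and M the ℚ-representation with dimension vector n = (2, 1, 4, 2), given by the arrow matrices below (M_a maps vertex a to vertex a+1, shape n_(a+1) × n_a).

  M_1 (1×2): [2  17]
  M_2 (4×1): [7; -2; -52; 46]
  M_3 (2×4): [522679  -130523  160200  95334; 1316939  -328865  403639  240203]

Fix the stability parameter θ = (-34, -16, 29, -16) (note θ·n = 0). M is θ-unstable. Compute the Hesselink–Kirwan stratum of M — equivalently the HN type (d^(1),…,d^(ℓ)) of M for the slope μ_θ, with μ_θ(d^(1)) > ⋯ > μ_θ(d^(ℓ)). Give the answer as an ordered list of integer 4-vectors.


Via rank(M_{q-1}∘⋯∘M_p): M ≅ I[1,1], I[1,4], I[3,3]^2, I[3,4].
μ_θ-semistable layers: μ^(1)=29; μ^(2)=13/2; μ^(3)=-16; μ^(4)=-34

((0, 0, 2, 0); (0, 0, 2, 2); (0, 1, 0, 0); (2, 0, 0, 0))


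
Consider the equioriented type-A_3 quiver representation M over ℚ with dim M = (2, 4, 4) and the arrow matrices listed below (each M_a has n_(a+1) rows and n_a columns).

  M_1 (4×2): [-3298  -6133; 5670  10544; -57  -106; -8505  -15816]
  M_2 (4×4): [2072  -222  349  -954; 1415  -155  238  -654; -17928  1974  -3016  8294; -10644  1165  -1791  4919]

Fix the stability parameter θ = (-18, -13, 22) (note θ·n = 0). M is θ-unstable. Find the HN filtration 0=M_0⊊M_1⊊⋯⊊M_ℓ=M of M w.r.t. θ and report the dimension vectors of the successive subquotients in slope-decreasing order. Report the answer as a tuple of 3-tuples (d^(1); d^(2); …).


Interval decomposition of M: I[1,3]^2, I[2,3]^2.
HN type (ℓ=3): μ^(1)=22; μ^(2)=-13; μ^(3)=-18

((0, 0, 4); (0, 4, 0); (2, 0, 0))


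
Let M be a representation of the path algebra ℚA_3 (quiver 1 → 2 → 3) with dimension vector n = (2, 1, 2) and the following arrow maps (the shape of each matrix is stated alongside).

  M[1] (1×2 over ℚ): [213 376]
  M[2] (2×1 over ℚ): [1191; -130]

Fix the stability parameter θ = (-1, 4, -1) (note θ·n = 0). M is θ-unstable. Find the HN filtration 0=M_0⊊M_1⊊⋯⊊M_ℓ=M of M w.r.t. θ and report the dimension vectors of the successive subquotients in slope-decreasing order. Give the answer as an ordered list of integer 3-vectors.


Interval decomposition of M: I[1,1], I[1,3], I[3,3].
HN type (ℓ=2): μ^(1)=3/2; μ^(2)=-1

((0, 1, 1); (2, 0, 1))
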